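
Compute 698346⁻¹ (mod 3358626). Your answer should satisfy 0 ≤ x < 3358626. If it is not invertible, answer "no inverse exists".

Euclidean algorithm on 3358626, 698346:
3358626 = 4·698346 + 565242
698346 = 1·565242 + 133104
565242 = 4·133104 + 32826
133104 = 4·32826 + 1800
32826 = 18·1800 + 426
1800 = 4·426 + 96
426 = 4·96 + 42
96 = 2·42 + 12
42 = 3·12 + 6
12 = 2·6 + 0
Since gcd = 6 > 1, 698346 is not a unit mod 3358626.

no inverse exists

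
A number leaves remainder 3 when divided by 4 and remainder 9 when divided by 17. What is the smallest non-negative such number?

43

Write x = 3 + 4·k. Then 4·k ≡ 9 − 3 ≡ 6 (mod 17).
Need 4⁻¹ mod 17. Extended Euclid on (17, 4):
17 = 4×4 + 1
4 = 4×1 + 0
Back-substitute:
1 = 17 − 4·4
4⁻¹ ≡ 13 (mod 17), so k ≡ 13·6 ≡ 10 (mod 17).
x = 3 + 4·10 = 43.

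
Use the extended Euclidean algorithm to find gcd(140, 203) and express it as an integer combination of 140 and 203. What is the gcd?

Euclidean algorithm:
203 = 1·140 + 63
140 = 2·63 + 14
63 = 4·14 + 7
14 = 2·7 + 0
gcd(140, 203) = 7.
Back-substituting:
7 = 63 − 4·14
7 = −4·140 + 9·63
7 = 9·203 − 13·140
So 7 = (9)·203 + (-13)·140.

7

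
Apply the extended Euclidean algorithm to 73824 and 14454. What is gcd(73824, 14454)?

6

Apply Euclid's algorithm to 73824 and 14454:
73824 = 5*14454 + 1554
14454 = 9*1554 + 468
1554 = 3*468 + 150
468 = 3*150 + 18
150 = 8*18 + 6
18 = 3*6 + 0
gcd(73824, 14454) = 6.
Express as a combination:
6 = 150 − 8·18
6 = −8·468 + 25·150
6 = 25·1554 − 83·468
6 = −83·14454 + 772·1554
6 = 772·73824 − 3943·14454
So 6 = (772)·73824 + (-3943)·14454.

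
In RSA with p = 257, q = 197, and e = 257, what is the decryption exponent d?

φ(n) = (p−1)(q−1) = 256·196 = 50176.
Need d with 257·d ≡ 1 (mod 50176). Apply the extended Euclidean algorithm:
50176 = 195·257 + 61
257 = 4·61 + 13
61 = 4·13 + 9
13 = 1·9 + 4
9 = 2·4 + 1
4 = 4·1 + 0
Back-substitute:
1 = 9 − 2·4
1 = −2·13 + 3·9
1 = 3·61 − 14·13
1 = −14·257 + 59·61
1 = 59·50176 − 11519·257
So 257·(-11519) ≡ 1 (mod 50176), hence d ≡ -11519 ≡ 38657 (mod 50176).

38657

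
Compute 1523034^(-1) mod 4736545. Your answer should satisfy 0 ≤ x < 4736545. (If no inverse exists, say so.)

572624

Extended Euclidean algorithm:
4736545 = 3·1523034 + 167443
1523034 = 9·167443 + 16047
167443 = 10·16047 + 6973
16047 = 2·6973 + 2101
6973 = 3·2101 + 670
2101 = 3·670 + 91
670 = 7·91 + 33
91 = 2·33 + 25
33 = 1·25 + 8
25 = 3·8 + 1
8 = 8·1 + 0
Since gcd(1523034, 4736545) = 1, back-substitute to write 1 as a combination:
1 = 25 − 3·8
1 = −3·33 + 4·25
1 = 4·91 − 11·33
1 = −11·670 + 81·91
1 = 81·2101 − 254·670
1 = −254·6973 + 843·2101
1 = 843·16047 − 1940·6973
1 = −1940·167443 + 20243·16047
1 = 20243·1523034 − 184127·167443
1 = −184127·4736545 + 572624·1523034
So 1523034·572624 ≡ 1 (mod 4736545).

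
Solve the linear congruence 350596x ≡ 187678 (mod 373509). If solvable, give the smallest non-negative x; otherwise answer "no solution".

19162

First find gcd(350596, 373509):
373509 = 1*350596 + 22913
350596 = 15*22913 + 6901
22913 = 3*6901 + 2210
6901 = 3*2210 + 271
2210 = 8*271 + 42
271 = 6*42 + 19
42 = 2*19 + 4
19 = 4*4 + 3
4 = 1*3 + 1
3 = 3*1 + 0
gcd = 1, so a unique solution mod 373509 exists.
Back-substitute for the Bézout coefficients:
1 = 4 − 3
1 = −19 + 5·4
1 = 5·42 − 11·19
1 = −11·271 + 71·42
1 = 71·2210 − 579·271
1 = −579·6901 + 1808·2210
1 = 1808·22913 − 6003·6901
1 = −6003·350596 + 91853·22913
1 = 91853·373509 − 97856·350596
So 350596·(-97856) ≡ 1 (mod 373509), giving 350596⁻¹ ≡ 275653.
x ≡ 350596⁻¹·187678 ≡ 275653·187678 ≡ 19162 (mod 373509).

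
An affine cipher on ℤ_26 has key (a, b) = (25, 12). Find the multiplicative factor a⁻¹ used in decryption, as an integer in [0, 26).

25

Extended Euclidean algorithm:
26 = 1*25 + 1
25 = 25*1 + 0
The gcd is 1. Working backward:
1 = 26 − 25
Thus 25·(-1) ≡ 1 (mod 26); reducing, -1 mod 26 = 25.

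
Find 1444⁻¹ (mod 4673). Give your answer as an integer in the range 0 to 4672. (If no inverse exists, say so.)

Apply the Euclidean algorithm to 4673 and 1444:
4673 = 3·1444 + 341
1444 = 4·341 + 80
341 = 4·80 + 21
80 = 3·21 + 17
21 = 1·17 + 4
17 = 4·4 + 1
4 = 4·1 + 0
gcd = 1, so the inverse exists. Back-substitute:
1 = 17 − 4·4
1 = −4·21 + 5·17
1 = 5·80 − 19·21
1 = −19·341 + 81·80
1 = 81·1444 − 343·341
1 = −343·4673 + 1110·1444
So 1444·1110 ≡ 1 (mod 4673).

1110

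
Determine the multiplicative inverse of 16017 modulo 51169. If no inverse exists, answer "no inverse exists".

Extended Euclidean algorithm:
51169 = 3·16017 + 3118
16017 = 5·3118 + 427
3118 = 7·427 + 129
427 = 3·129 + 40
129 = 3·40 + 9
40 = 4·9 + 4
9 = 2·4 + 1
4 = 4·1 + 0
gcd = 1, so the inverse exists. Back-substitute:
1 = 9 − 2·4
1 = −2·40 + 9·9
1 = 9·129 − 29·40
1 = −29·427 + 96·129
1 = 96·3118 − 701·427
1 = −701·16017 + 3601·3118
1 = 3601·51169 − 11504·16017
Thus 16017·(-11504) ≡ 1 (mod 51169); reducing, -11504 mod 51169 = 39665.

39665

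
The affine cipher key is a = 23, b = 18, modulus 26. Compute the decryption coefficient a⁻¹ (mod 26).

Extended Euclidean algorithm:
26 = 1×23 + 3
23 = 7×3 + 2
3 = 1×2 + 1
2 = 2×1 + 0
The gcd is 1. Working backward:
1 = 3 − 2
1 = −23 + 8·3
1 = 8·26 − 9·23
Hence 23⁻¹ ≡ -9 ≡ 17 (mod 26).

17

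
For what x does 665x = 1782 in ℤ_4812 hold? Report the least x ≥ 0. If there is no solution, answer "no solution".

4518

First find gcd(665, 4812):
4812 = 7·665 + 157
665 = 4·157 + 37
157 = 4·37 + 9
37 = 4·9 + 1
9 = 9·1 + 0
gcd = 1, so a unique solution mod 4812 exists.
Back-substitute for the Bézout coefficients:
1 = 37 − 4·9
1 = −4·157 + 17·37
1 = 17·665 − 72·157
1 = −72·4812 + 521·665
So 665·(521) ≡ 1 (mod 4812), giving 665⁻¹ ≡ 521.
x ≡ 665⁻¹·1782 ≡ 521·1782 ≡ 4518 (mod 4812).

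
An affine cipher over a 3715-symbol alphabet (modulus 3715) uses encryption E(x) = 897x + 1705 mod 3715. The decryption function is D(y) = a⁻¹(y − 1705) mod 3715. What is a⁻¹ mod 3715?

Run Euclid on (3715, 897):
3715 = 4×897 + 127
897 = 7×127 + 8
127 = 15×8 + 7
8 = 1×7 + 1
7 = 7×1 + 0
The gcd is 1. Working backward:
1 = 8 − 7
1 = −127 + 16·8
1 = 16·897 − 113·127
1 = −113·3715 + 468·897
So 897·468 ≡ 1 (mod 3715).

468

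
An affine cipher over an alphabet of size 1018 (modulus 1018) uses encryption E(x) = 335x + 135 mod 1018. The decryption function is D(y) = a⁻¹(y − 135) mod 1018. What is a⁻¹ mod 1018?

Extended Euclidean algorithm:
1018 = 3·335 + 13
335 = 25·13 + 10
13 = 1·10 + 3
10 = 3·3 + 1
3 = 3·1 + 0
Since gcd(335, 1018) = 1, back-substitute to write 1 as a combination:
1 = 10 − 3·3
1 = −3·13 + 4·10
1 = 4·335 − 103·13
1 = −103·1018 + 313·335
So 335·313 ≡ 1 (mod 1018).

313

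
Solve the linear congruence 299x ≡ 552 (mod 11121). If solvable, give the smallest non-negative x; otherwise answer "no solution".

7701

First find gcd(299, 11121):
11121 = 37*299 + 58
299 = 5*58 + 9
58 = 6*9 + 4
9 = 2*4 + 1
4 = 4*1 + 0
gcd = 1, so a unique solution mod 11121 exists.
Back-substitute for the Bézout coefficients:
1 = 9 − 2·4
1 = −2·58 + 13·9
1 = 13·299 − 67·58
1 = −67·11121 + 2492·299
So 299·(2492) ≡ 1 (mod 11121), giving 299⁻¹ ≡ 2492.
x ≡ 299⁻¹·552 ≡ 2492·552 ≡ 7701 (mod 11121).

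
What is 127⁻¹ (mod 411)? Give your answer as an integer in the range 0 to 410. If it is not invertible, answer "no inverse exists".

178

gcd(411, 127) by repeated division:
411 = 3×127 + 30
127 = 4×30 + 7
30 = 4×7 + 2
7 = 3×2 + 1
2 = 2×1 + 0
The gcd is 1. Working backward:
1 = 7 − 3·2
1 = −3·30 + 13·7
1 = 13·127 − 55·30
1 = −55·411 + 178·127
So 127·178 ≡ 1 (mod 411).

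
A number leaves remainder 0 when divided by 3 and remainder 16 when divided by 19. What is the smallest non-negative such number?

54

Write x = 0 + 3·k. Then 3·k ≡ 16 − 0 ≡ 16 (mod 19).
Need 3⁻¹ mod 19. Extended Euclid on (19, 3):
19 = 6×3 + 1
3 = 3×1 + 0
Back-substitute:
1 = 19 − 6·3
3⁻¹ ≡ 13 (mod 19), so k ≡ 13·16 ≡ 18 (mod 19).
x = 0 + 3·18 = 54.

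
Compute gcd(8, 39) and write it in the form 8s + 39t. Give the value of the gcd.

Euclidean algorithm:
39 = 4·8 + 7
8 = 1·7 + 1
7 = 7·1 + 0
gcd(8, 39) = 1.
Back-substituting:
1 = 8 − 7
1 = −39 + 5·8
So 1 = (-1)·39 + (5)·8.

1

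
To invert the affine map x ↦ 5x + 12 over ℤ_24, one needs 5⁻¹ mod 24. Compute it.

Apply the Euclidean algorithm to 24 and 5:
24 = 4*5 + 4
5 = 1*4 + 1
4 = 4*1 + 0
Since gcd(5, 24) = 1, back-substitute to write 1 as a combination:
1 = 5 − 4
1 = −24 + 5·5
So 5·5 ≡ 1 (mod 24).

5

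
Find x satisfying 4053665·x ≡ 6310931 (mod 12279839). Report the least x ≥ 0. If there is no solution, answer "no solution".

First find gcd(4053665, 12279839):
12279839 = 3·4053665 + 118844
4053665 = 34·118844 + 12969
118844 = 9·12969 + 2123
12969 = 6·2123 + 231
2123 = 9·231 + 44
231 = 5·44 + 11
44 = 4·11 + 0
gcd = 11 and 11 | 6310931, so solutions exist. Divide through by 11: 368515x ≡ 573721 (mod 1116349).
Now find 368515⁻¹ mod 1116349:
1116349 = 3·368515 + 10804
368515 = 34·10804 + 1179
10804 = 9·1179 + 193
1179 = 6·193 + 21
193 = 9·21 + 4
21 = 5·4 + 1
4 = 4·1 + 0
Back-substitute:
1 = 21 − 5·4
1 = −5·193 + 46·21
1 = 46·1179 − 281·193
1 = −281·10804 + 2575·1179
1 = 2575·368515 − 87831·10804
1 = −87831·1116349 + 266068·368515
So 368515⁻¹ ≡ 266068 (mod 1116349).
Then x ≡ 266068·573721 ≡ 353117 (mod 1116349); the smallest non-negative solution is x = 353117.

353117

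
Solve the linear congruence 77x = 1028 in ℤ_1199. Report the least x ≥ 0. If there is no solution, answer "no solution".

gcd(77, 1199):
1199 = 15×77 + 44
77 = 1×44 + 33
44 = 1×33 + 11
33 = 3×11 + 0
gcd = 11, but 11 ∤ 1028, so the congruence has no solution.

no solution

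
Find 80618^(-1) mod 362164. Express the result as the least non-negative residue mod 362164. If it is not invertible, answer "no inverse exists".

no inverse exists

Euclidean algorithm on 362164, 80618:
362164 = 4*80618 + 39692
80618 = 2*39692 + 1234
39692 = 32*1234 + 204
1234 = 6*204 + 10
204 = 20*10 + 4
10 = 2*4 + 2
4 = 2*2 + 0
Since gcd = 2 > 1, 80618 is not a unit mod 362164.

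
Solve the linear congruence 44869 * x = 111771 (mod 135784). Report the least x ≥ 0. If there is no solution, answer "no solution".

First find gcd(44869, 135784):
135784 = 3*44869 + 1177
44869 = 38*1177 + 143
1177 = 8*143 + 33
143 = 4*33 + 11
33 = 3*11 + 0
gcd = 11 and 11 | 111771, so solutions exist. Divide through by 11: 4079x ≡ 10161 (mod 12344).
Now find 4079⁻¹ mod 12344:
12344 = 3*4079 + 107
4079 = 38*107 + 13
107 = 8*13 + 3
13 = 4*3 + 1
3 = 3*1 + 0
Back-substitute:
1 = 13 − 4·3
1 = −4·107 + 33·13
1 = 33·4079 − 1258·107
1 = −1258·12344 + 3807·4079
So 4079⁻¹ ≡ 3807 (mod 12344).
Then x ≡ 3807·10161 ≡ 9175 (mod 12344); the smallest non-negative solution is x = 9175.

9175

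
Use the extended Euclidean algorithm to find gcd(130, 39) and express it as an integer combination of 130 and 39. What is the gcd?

Apply Euclid's algorithm to 130 and 39:
130 = 3*39 + 13
39 = 3*13 + 0
gcd(130, 39) = 13.
Express as a combination:
13 = 130 − 3·39
So 13 = (1)·130 + (-3)·39.

13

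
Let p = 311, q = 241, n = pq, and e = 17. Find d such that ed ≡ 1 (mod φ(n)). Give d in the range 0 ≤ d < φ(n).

8753

φ(n) = (p−1)(q−1) = 310·240 = 74400.
Need d with 17·d ≡ 1 (mod 74400). Apply the extended Euclidean algorithm:
74400 = 4376*17 + 8
17 = 2*8 + 1
8 = 8*1 + 0
Back-substitute:
1 = 17 − 2·8
1 = −2·74400 + 8753·17
So 17·8753 ≡ 1 (mod 74400), hence d = 8753.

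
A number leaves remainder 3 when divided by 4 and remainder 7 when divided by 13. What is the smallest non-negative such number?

Write x = 3 + 4·k. Then 4·k ≡ 7 − 3 ≡ 4 (mod 13).
Need 4⁻¹ mod 13. Extended Euclid on (13, 4):
13 = 3·4 + 1
4 = 4·1 + 0
Back-substitute:
1 = 13 − 3·4
4⁻¹ ≡ 10 (mod 13), so k ≡ 10·4 ≡ 1 (mod 13).
x = 3 + 4·1 = 7.

7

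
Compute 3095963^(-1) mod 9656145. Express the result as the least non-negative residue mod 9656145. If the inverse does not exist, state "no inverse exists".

1809557

Run Euclid on (9656145, 3095963):
9656145 = 3*3095963 + 368256
3095963 = 8*368256 + 149915
368256 = 2*149915 + 68426
149915 = 2*68426 + 13063
68426 = 5*13063 + 3111
13063 = 4*3111 + 619
3111 = 5*619 + 16
619 = 38*16 + 11
16 = 1*11 + 5
11 = 2*5 + 1
5 = 5*1 + 0
Since gcd(3095963, 9656145) = 1, back-substitute to write 1 as a combination:
1 = 11 − 2·5
1 = −2·16 + 3·11
1 = 3·619 − 116·16
1 = −116·3111 + 583·619
1 = 583·13063 − 2448·3111
1 = −2448·68426 + 12823·13063
1 = 12823·149915 − 28094·68426
1 = −28094·368256 + 69011·149915
1 = 69011·3095963 − 580182·368256
1 = −580182·9656145 + 1809557·3095963
So 3095963·1809557 ≡ 1 (mod 9656145).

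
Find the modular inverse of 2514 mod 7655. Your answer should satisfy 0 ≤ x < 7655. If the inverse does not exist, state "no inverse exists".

Apply the Euclidean algorithm to 7655 and 2514:
7655 = 3×2514 + 113
2514 = 22×113 + 28
113 = 4×28 + 1
28 = 28×1 + 0
The gcd is 1. Working backward:
1 = 113 − 4·28
1 = −4·2514 + 89·113
1 = 89·7655 − 271·2514
So 2514·(-271) ≡ 1 (mod 7655), and -271 ≡ 7384 (mod 7655).

7384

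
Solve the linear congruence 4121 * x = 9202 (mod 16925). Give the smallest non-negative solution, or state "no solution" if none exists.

7362

First find gcd(4121, 16925):
16925 = 4×4121 + 441
4121 = 9×441 + 152
441 = 2×152 + 137
152 = 1×137 + 15
137 = 9×15 + 2
15 = 7×2 + 1
2 = 2×1 + 0
gcd = 1, so a unique solution mod 16925 exists.
Back-substitute for the Bézout coefficients:
1 = 15 − 7·2
1 = −7·137 + 64·15
1 = 64·152 − 71·137
1 = −71·441 + 206·152
1 = 206·4121 − 1925·441
1 = −1925·16925 + 7906·4121
So 4121·(7906) ≡ 1 (mod 16925), giving 4121⁻¹ ≡ 7906.
x ≡ 4121⁻¹·9202 ≡ 7906·9202 ≡ 7362 (mod 16925).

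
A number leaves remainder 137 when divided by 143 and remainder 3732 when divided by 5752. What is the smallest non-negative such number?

Write x = 137 + 143·k. Then 143·k ≡ 3732 − 137 ≡ 3595 (mod 5752).
Need 143⁻¹ mod 5752. Extended Euclid on (5752, 143):
5752 = 40·143 + 32
143 = 4·32 + 15
32 = 2·15 + 2
15 = 7·2 + 1
2 = 2·1 + 0
Back-substitute:
1 = 15 − 7·2
1 = −7·32 + 15·15
1 = 15·143 − 67·32
1 = −67·5752 + 2695·143
143⁻¹ ≡ 2695 (mod 5752), so k ≡ 2695·3595 ≡ 2157 (mod 5752).
x = 137 + 143·2157 = 308588.

308588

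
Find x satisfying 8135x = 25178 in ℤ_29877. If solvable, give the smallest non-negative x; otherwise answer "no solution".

18976

First find gcd(8135, 29877):
29877 = 3·8135 + 5472
8135 = 1·5472 + 2663
5472 = 2·2663 + 146
2663 = 18·146 + 35
146 = 4·35 + 6
35 = 5·6 + 5
6 = 1·5 + 1
5 = 5·1 + 0
gcd = 1, so a unique solution mod 29877 exists.
Back-substitute for the Bézout coefficients:
1 = 6 − 5
1 = −35 + 6·6
1 = 6·146 − 25·35
1 = −25·2663 + 456·146
1 = 456·5472 − 937·2663
1 = −937·8135 + 1393·5472
1 = 1393·29877 − 5116·8135
So 8135·(-5116) ≡ 1 (mod 29877), giving 8135⁻¹ ≡ 24761.
x ≡ 8135⁻¹·25178 ≡ 24761·25178 ≡ 18976 (mod 29877).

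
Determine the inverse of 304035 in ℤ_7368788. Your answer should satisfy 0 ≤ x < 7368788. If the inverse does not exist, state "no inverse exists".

2360843

Apply the Euclidean algorithm to 7368788 and 304035:
7368788 = 24*304035 + 71948
304035 = 4*71948 + 16243
71948 = 4*16243 + 6976
16243 = 2*6976 + 2291
6976 = 3*2291 + 103
2291 = 22*103 + 25
103 = 4*25 + 3
25 = 8*3 + 1
3 = 3*1 + 0
gcd = 1, so the inverse exists. Back-substitute:
1 = 25 − 8·3
1 = −8·103 + 33·25
1 = 33·2291 − 734·103
1 = −734·6976 + 2235·2291
1 = 2235·16243 − 5204·6976
1 = −5204·71948 + 23051·16243
1 = 23051·304035 − 97408·71948
1 = −97408·7368788 + 2360843·304035
So 304035·2360843 ≡ 1 (mod 7368788).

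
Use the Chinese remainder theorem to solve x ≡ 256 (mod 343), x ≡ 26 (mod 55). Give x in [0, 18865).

17406

Write x = 256 + 343·k. Then 343·k ≡ 26 − 256 ≡ 45 (mod 55).
Need 343⁻¹ mod 55. Extended Euclid on (55, 13):
55 = 4*13 + 3
13 = 4*3 + 1
3 = 3*1 + 0
Back-substitute:
1 = 13 − 4·3
1 = −4·55 + 17·13
343⁻¹ ≡ 17 (mod 55), so k ≡ 17·45 ≡ 50 (mod 55).
x = 256 + 343·50 = 17406.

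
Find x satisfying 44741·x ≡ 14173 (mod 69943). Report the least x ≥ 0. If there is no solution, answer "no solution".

2228

First find gcd(44741, 69943):
69943 = 1*44741 + 25202
44741 = 1*25202 + 19539
25202 = 1*19539 + 5663
19539 = 3*5663 + 2550
5663 = 2*2550 + 563
2550 = 4*563 + 298
563 = 1*298 + 265
298 = 1*265 + 33
265 = 8*33 + 1
33 = 33*1 + 0
gcd = 1, so a unique solution mod 69943 exists.
Back-substitute for the Bézout coefficients:
1 = 265 − 8·33
1 = −8·298 + 9·265
1 = 9·563 − 17·298
1 = −17·2550 + 77·563
1 = 77·5663 − 171·2550
1 = −171·19539 + 590·5663
1 = 590·25202 − 761·19539
1 = −761·44741 + 1351·25202
1 = 1351·69943 − 2112·44741
So 44741·(-2112) ≡ 1 (mod 69943), giving 44741⁻¹ ≡ 67831.
x ≡ 44741⁻¹·14173 ≡ 67831·14173 ≡ 2228 (mod 69943).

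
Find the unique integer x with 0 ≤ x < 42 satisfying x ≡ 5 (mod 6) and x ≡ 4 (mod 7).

11

Write x = 5 + 6·k. Then 6·k ≡ 4 − 5 ≡ 6 (mod 7).
Need 6⁻¹ mod 7. Extended Euclid on (7, 6):
7 = 1*6 + 1
6 = 6*1 + 0
Back-substitute:
1 = 7 − 6
6⁻¹ ≡ 6 (mod 7), so k ≡ 6·6 ≡ 1 (mod 7).
x = 5 + 6·1 = 11.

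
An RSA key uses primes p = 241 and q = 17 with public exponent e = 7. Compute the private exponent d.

φ(n) = (p−1)(q−1) = 240·16 = 3840.
Need d with 7·d ≡ 1 (mod 3840). Apply the extended Euclidean algorithm:
3840 = 548*7 + 4
7 = 1*4 + 3
4 = 1*3 + 1
3 = 3*1 + 0
Back-substitute:
1 = 4 − 3
1 = −7 + 2·4
1 = 2·3840 − 1097·7
So 7·(-1097) ≡ 1 (mod 3840), hence d ≡ -1097 ≡ 2743 (mod 3840).

2743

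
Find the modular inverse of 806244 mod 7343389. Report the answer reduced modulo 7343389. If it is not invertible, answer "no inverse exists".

806827

Run Euclid on (7343389, 806244):
7343389 = 9×806244 + 87193
806244 = 9×87193 + 21507
87193 = 4×21507 + 1165
21507 = 18×1165 + 537
1165 = 2×537 + 91
537 = 5×91 + 82
91 = 1×82 + 9
82 = 9×9 + 1
9 = 9×1 + 0
Since gcd(806244, 7343389) = 1, back-substitute to write 1 as a combination:
1 = 82 − 9·9
1 = −9·91 + 10·82
1 = 10·537 − 59·91
1 = −59·1165 + 128·537
1 = 128·21507 − 2363·1165
1 = −2363·87193 + 9580·21507
1 = 9580·806244 − 88583·87193
1 = −88583·7343389 + 806827·806244
So 806244·806827 ≡ 1 (mod 7343389).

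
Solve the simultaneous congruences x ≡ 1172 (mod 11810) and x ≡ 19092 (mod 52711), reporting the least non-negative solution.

182926262

Write x = 1172 + 11810·k. Then 11810·k ≡ 19092 − 1172 ≡ 17920 (mod 52711).
Need 11810⁻¹ mod 52711. Extended Euclid on (52711, 11810):
52711 = 4*11810 + 5471
11810 = 2*5471 + 868
5471 = 6*868 + 263
868 = 3*263 + 79
263 = 3*79 + 26
79 = 3*26 + 1
26 = 26*1 + 0
Back-substitute:
1 = 79 − 3·26
1 = −3·263 + 10·79
1 = 10·868 − 33·263
1 = −33·5471 + 208·868
1 = 208·11810 − 449·5471
1 = −449·52711 + 2004·11810
11810⁻¹ ≡ 2004 (mod 52711), so k ≡ 2004·17920 ≡ 15489 (mod 52711).
x = 1172 + 11810·15489 = 182926262.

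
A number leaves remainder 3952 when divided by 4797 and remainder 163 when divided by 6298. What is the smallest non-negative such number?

Write x = 3952 + 4797·k. Then 4797·k ≡ 163 − 3952 ≡ 2509 (mod 6298).
Need 4797⁻¹ mod 6298. Extended Euclid on (6298, 4797):
6298 = 1×4797 + 1501
4797 = 3×1501 + 294
1501 = 5×294 + 31
294 = 9×31 + 15
31 = 2×15 + 1
15 = 15×1 + 0
Back-substitute:
1 = 31 − 2·15
1 = −2·294 + 19·31
1 = 19·1501 − 97·294
1 = −97·4797 + 310·1501
1 = 310·6298 − 407·4797
4797⁻¹ ≡ 5891 (mod 6298), so k ≡ 5891·2509 ≡ 5411 (mod 6298).
x = 3952 + 4797·5411 = 25960519.

25960519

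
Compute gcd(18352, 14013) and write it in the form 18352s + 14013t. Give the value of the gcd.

Euclidean algorithm:
18352 = 1*14013 + 4339
14013 = 3*4339 + 996
4339 = 4*996 + 355
996 = 2*355 + 286
355 = 1*286 + 69
286 = 4*69 + 10
69 = 6*10 + 9
10 = 1*9 + 1
9 = 9*1 + 0
gcd(18352, 14013) = 1.
Express as a combination:
1 = 10 − 9
1 = −69 + 7·10
1 = 7·286 − 29·69
1 = −29·355 + 36·286
1 = 36·996 − 101·355
1 = −101·4339 + 440·996
1 = 440·14013 − 1421·4339
1 = −1421·18352 + 1861·14013
So 1 = (-1421)·18352 + (1861)·14013.

1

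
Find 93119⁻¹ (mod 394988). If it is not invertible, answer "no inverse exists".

379811

gcd(394988, 93119) by repeated division:
394988 = 4×93119 + 22512
93119 = 4×22512 + 3071
22512 = 7×3071 + 1015
3071 = 3×1015 + 26
1015 = 39×26 + 1
26 = 26×1 + 0
gcd = 1, so the inverse exists. Back-substitute:
1 = 1015 − 39·26
1 = −39·3071 + 118·1015
1 = 118·22512 − 865·3071
1 = −865·93119 + 3578·22512
1 = 3578·394988 − 15177·93119
So 93119·(-15177) ≡ 1 (mod 394988), and -15177 ≡ 379811 (mod 394988).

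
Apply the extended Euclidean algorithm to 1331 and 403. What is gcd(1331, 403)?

1

Repeated division:
1331 = 3*403 + 122
403 = 3*122 + 37
122 = 3*37 + 11
37 = 3*11 + 4
11 = 2*4 + 3
4 = 1*3 + 1
3 = 3*1 + 0
gcd(1331, 403) = 1.
Working backward:
1 = 4 − 3
1 = −11 + 3·4
1 = 3·37 − 10·11
1 = −10·122 + 33·37
1 = 33·403 − 109·122
1 = −109·1331 + 360·403
So 1 = (-109)·1331 + (360)·403.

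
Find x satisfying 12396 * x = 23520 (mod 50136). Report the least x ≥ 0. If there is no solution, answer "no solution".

2736

First find gcd(12396, 50136):
50136 = 4·12396 + 552
12396 = 22·552 + 252
552 = 2·252 + 48
252 = 5·48 + 12
48 = 4·12 + 0
gcd = 12 and 12 | 23520, so solutions exist. Divide through by 12: 1033x ≡ 1960 (mod 4178).
Now find 1033⁻¹ mod 4178:
4178 = 4×1033 + 46
1033 = 22×46 + 21
46 = 2×21 + 4
21 = 5×4 + 1
4 = 4×1 + 0
Back-substitute:
1 = 21 − 5·4
1 = −5·46 + 11·21
1 = 11·1033 − 247·46
1 = −247·4178 + 999·1033
So 1033⁻¹ ≡ 999 (mod 4178).
Then x ≡ 999·1960 ≡ 2736 (mod 4178); the smallest non-negative solution is x = 2736.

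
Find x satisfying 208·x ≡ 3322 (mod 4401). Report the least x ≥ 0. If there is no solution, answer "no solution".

First find gcd(208, 4401):
4401 = 21×208 + 33
208 = 6×33 + 10
33 = 3×10 + 3
10 = 3×3 + 1
3 = 3×1 + 0
gcd = 1, so a unique solution mod 4401 exists.
Back-substitute for the Bézout coefficients:
1 = 10 − 3·3
1 = −3·33 + 10·10
1 = 10·208 − 63·33
1 = −63·4401 + 1333·208
So 208·(1333) ≡ 1 (mod 4401), giving 208⁻¹ ≡ 1333.
x ≡ 208⁻¹·3322 ≡ 1333·3322 ≡ 820 (mod 4401).

820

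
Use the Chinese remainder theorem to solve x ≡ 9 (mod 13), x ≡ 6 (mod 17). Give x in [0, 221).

Write x = 9 + 13·k. Then 13·k ≡ 6 − 9 ≡ 14 (mod 17).
Need 13⁻¹ mod 17. Extended Euclid on (17, 13):
17 = 1·13 + 4
13 = 3·4 + 1
4 = 4·1 + 0
Back-substitute:
1 = 13 − 3·4
1 = −3·17 + 4·13
13⁻¹ ≡ 4 (mod 17), so k ≡ 4·14 ≡ 5 (mod 17).
x = 9 + 13·5 = 74.

74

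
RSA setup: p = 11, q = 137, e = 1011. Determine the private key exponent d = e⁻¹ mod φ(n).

491

φ(n) = (p−1)(q−1) = 10·136 = 1360.
Need d with 1011·d ≡ 1 (mod 1360). Apply the extended Euclidean algorithm:
1360 = 1·1011 + 349
1011 = 2·349 + 313
349 = 1·313 + 36
313 = 8·36 + 25
36 = 1·25 + 11
25 = 2·11 + 3
11 = 3·3 + 2
3 = 1·2 + 1
2 = 2·1 + 0
Back-substitute:
1 = 3 − 2
1 = −11 + 4·3
1 = 4·25 − 9·11
1 = −9·36 + 13·25
1 = 13·313 − 113·36
1 = −113·349 + 126·313
1 = 126·1011 − 365·349
1 = −365·1360 + 491·1011
So 1011·491 ≡ 1 (mod 1360), hence d = 491.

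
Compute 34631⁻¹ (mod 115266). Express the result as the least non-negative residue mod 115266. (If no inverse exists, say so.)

34895

gcd(115266, 34631) by repeated division:
115266 = 3*34631 + 11373
34631 = 3*11373 + 512
11373 = 22*512 + 109
512 = 4*109 + 76
109 = 1*76 + 33
76 = 2*33 + 10
33 = 3*10 + 3
10 = 3*3 + 1
3 = 3*1 + 0
gcd = 1, so the inverse exists. Back-substitute:
1 = 10 − 3·3
1 = −3·33 + 10·10
1 = 10·76 − 23·33
1 = −23·109 + 33·76
1 = 33·512 − 155·109
1 = −155·11373 + 3443·512
1 = 3443·34631 − 10484·11373
1 = −10484·115266 + 34895·34631
So 34631·34895 ≡ 1 (mod 115266).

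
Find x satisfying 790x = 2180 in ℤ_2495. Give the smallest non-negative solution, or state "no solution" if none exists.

287

First find gcd(790, 2495):
2495 = 3*790 + 125
790 = 6*125 + 40
125 = 3*40 + 5
40 = 8*5 + 0
gcd = 5 and 5 | 2180, so solutions exist. Divide through by 5: 158x ≡ 436 (mod 499).
Now find 158⁻¹ mod 499:
499 = 3·158 + 25
158 = 6·25 + 8
25 = 3·8 + 1
8 = 8·1 + 0
Back-substitute:
1 = 25 − 3·8
1 = −3·158 + 19·25
1 = 19·499 − 60·158
So 158·(-60) ≡ 1 (mod 499), i.e. 158⁻¹ ≡ 439.
Then x ≡ 439·436 ≡ 287 (mod 499); the smallest non-negative solution is x = 287.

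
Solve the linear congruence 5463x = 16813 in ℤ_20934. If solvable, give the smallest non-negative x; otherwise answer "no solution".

no solution

gcd(5463, 20934):
20934 = 3×5463 + 4545
5463 = 1×4545 + 918
4545 = 4×918 + 873
918 = 1×873 + 45
873 = 19×45 + 18
45 = 2×18 + 9
18 = 2×9 + 0
gcd = 9, but 9 ∤ 16813, so the congruence has no solution.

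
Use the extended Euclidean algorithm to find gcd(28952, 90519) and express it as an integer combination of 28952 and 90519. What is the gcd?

Euclidean algorithm:
90519 = 3×28952 + 3663
28952 = 7×3663 + 3311
3663 = 1×3311 + 352
3311 = 9×352 + 143
352 = 2×143 + 66
143 = 2×66 + 11
66 = 6×11 + 0
gcd(28952, 90519) = 11.
Express as a combination:
11 = 143 − 2·66
11 = −2·352 + 5·143
11 = 5·3311 − 47·352
11 = −47·3663 + 52·3311
11 = 52·28952 − 411·3663
11 = −411·90519 + 1285·28952
So 11 = (-411)·90519 + (1285)·28952.

11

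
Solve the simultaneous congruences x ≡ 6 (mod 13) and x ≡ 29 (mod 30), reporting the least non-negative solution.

Write x = 6 + 13·k. Then 13·k ≡ 29 − 6 ≡ 23 (mod 30).
Need 13⁻¹ mod 30. Extended Euclid on (30, 13):
30 = 2·13 + 4
13 = 3·4 + 1
4 = 4·1 + 0
Back-substitute:
1 = 13 − 3·4
1 = −3·30 + 7·13
13⁻¹ ≡ 7 (mod 30), so k ≡ 7·23 ≡ 11 (mod 30).
x = 6 + 13·11 = 149.

149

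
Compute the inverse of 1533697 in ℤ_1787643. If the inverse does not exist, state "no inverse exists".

Compute gcd(1533697, 1787643):
1787643 = 1*1533697 + 253946
1533697 = 6*253946 + 10021
253946 = 25*10021 + 3421
10021 = 2*3421 + 3179
3421 = 1*3179 + 242
3179 = 13*242 + 33
242 = 7*33 + 11
33 = 3*11 + 0
gcd(1533697, 1787643) = 11 ≠ 1, so 1533697 has no multiplicative inverse modulo 1787643.

no inverse exists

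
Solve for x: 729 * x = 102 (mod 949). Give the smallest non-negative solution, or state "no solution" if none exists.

336

First find gcd(729, 949):
949 = 1×729 + 220
729 = 3×220 + 69
220 = 3×69 + 13
69 = 5×13 + 4
13 = 3×4 + 1
4 = 4×1 + 0
gcd = 1, so a unique solution mod 949 exists.
Back-substitute for the Bézout coefficients:
1 = 13 − 3·4
1 = −3·69 + 16·13
1 = 16·220 − 51·69
1 = −51·729 + 169·220
1 = 169·949 − 220·729
So 729·(-220) ≡ 1 (mod 949), giving 729⁻¹ ≡ 729.
x ≡ 729⁻¹·102 ≡ 729·102 ≡ 336 (mod 949).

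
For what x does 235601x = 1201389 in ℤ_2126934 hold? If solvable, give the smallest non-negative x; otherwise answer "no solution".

1257879

First find gcd(235601, 2126934):
2126934 = 9×235601 + 6525
235601 = 36×6525 + 701
6525 = 9×701 + 216
701 = 3×216 + 53
216 = 4×53 + 4
53 = 13×4 + 1
4 = 4×1 + 0
gcd = 1, so a unique solution mod 2126934 exists.
Back-substitute for the Bézout coefficients:
1 = 53 − 13·4
1 = −13·216 + 53·53
1 = 53·701 − 172·216
1 = −172·6525 + 1601·701
1 = 1601·235601 − 57808·6525
1 = −57808·2126934 + 521873·235601
So 235601·(521873) ≡ 1 (mod 2126934), giving 235601⁻¹ ≡ 521873.
x ≡ 235601⁻¹·1201389 ≡ 521873·1201389 ≡ 1257879 (mod 2126934).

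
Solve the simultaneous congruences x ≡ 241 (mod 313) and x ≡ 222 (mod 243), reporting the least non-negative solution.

46878

Write x = 241 + 313·k. Then 313·k ≡ 222 − 241 ≡ 224 (mod 243).
Need 313⁻¹ mod 243. Extended Euclid on (243, 70):
243 = 3×70 + 33
70 = 2×33 + 4
33 = 8×4 + 1
4 = 4×1 + 0
Back-substitute:
1 = 33 − 8·4
1 = −8·70 + 17·33
1 = 17·243 − 59·70
313⁻¹ ≡ 184 (mod 243), so k ≡ 184·224 ≡ 149 (mod 243).
x = 241 + 313·149 = 46878.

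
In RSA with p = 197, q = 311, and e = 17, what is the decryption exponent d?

28593

φ(n) = (p−1)(q−1) = 196·310 = 60760.
Need d with 17·d ≡ 1 (mod 60760). Apply the extended Euclidean algorithm:
60760 = 3574*17 + 2
17 = 8*2 + 1
2 = 2*1 + 0
Back-substitute:
1 = 17 − 8·2
1 = −8·60760 + 28593·17
So 17·28593 ≡ 1 (mod 60760), hence d = 28593.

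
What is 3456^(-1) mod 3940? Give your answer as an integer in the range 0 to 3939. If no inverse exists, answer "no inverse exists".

Compute gcd(3456, 3940):
3940 = 1×3456 + 484
3456 = 7×484 + 68
484 = 7×68 + 8
68 = 8×8 + 4
8 = 2×4 + 0
The gcd is 4, not 1, hence no inverse exists.

no inverse exists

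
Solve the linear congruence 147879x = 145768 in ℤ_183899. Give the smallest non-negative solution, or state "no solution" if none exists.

First find gcd(147879, 183899):
183899 = 1×147879 + 36020
147879 = 4×36020 + 3799
36020 = 9×3799 + 1829
3799 = 2×1829 + 141
1829 = 12×141 + 137
141 = 1×137 + 4
137 = 34×4 + 1
4 = 4×1 + 0
gcd = 1, so a unique solution mod 183899 exists.
Back-substitute for the Bézout coefficients:
1 = 137 − 34·4
1 = −34·141 + 35·137
1 = 35·1829 − 454·141
1 = −454·3799 + 943·1829
1 = 943·36020 − 8941·3799
1 = −8941·147879 + 36707·36020
1 = 36707·183899 − 45648·147879
So 147879·(-45648) ≡ 1 (mod 183899), giving 147879⁻¹ ≡ 138251.
x ≡ 147879⁻¹·145768 ≡ 138251·145768 ≡ 183752 (mod 183899).

183752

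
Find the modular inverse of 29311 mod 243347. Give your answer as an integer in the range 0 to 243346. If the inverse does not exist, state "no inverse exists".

Apply the Euclidean algorithm to 243347 and 29311:
243347 = 8·29311 + 8859
29311 = 3·8859 + 2734
8859 = 3·2734 + 657
2734 = 4·657 + 106
657 = 6·106 + 21
106 = 5·21 + 1
21 = 21·1 + 0
Since gcd(29311, 243347) = 1, back-substitute to write 1 as a combination:
1 = 106 − 5·21
1 = −5·657 + 31·106
1 = 31·2734 − 129·657
1 = −129·8859 + 418·2734
1 = 418·29311 − 1383·8859
1 = −1383·243347 + 11482·29311
So 29311·11482 ≡ 1 (mod 243347).

11482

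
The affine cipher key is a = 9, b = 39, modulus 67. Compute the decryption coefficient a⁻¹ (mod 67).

15

Apply the Euclidean algorithm to 67 and 9:
67 = 7×9 + 4
9 = 2×4 + 1
4 = 4×1 + 0
Since gcd(9, 67) = 1, back-substitute to write 1 as a combination:
1 = 9 − 2·4
1 = −2·67 + 15·9
So 9·15 ≡ 1 (mod 67).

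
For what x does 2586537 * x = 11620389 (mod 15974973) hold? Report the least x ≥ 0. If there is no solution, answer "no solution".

gcd(2586537, 15974973):
15974973 = 6*2586537 + 455751
2586537 = 5*455751 + 307782
455751 = 1*307782 + 147969
307782 = 2*147969 + 11844
147969 = 12*11844 + 5841
11844 = 2*5841 + 162
5841 = 36*162 + 9
162 = 18*9 + 0
gcd = 9, but 9 ∤ 11620389, so the congruence has no solution.

no solution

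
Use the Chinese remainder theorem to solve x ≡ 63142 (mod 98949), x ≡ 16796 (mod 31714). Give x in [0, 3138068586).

1565832118

Write x = 63142 + 98949·k. Then 98949·k ≡ 16796 − 63142 ≡ 17082 (mod 31714).
Need 98949⁻¹ mod 31714. Extended Euclid on (31714, 3807):
31714 = 8×3807 + 1258
3807 = 3×1258 + 33
1258 = 38×33 + 4
33 = 8×4 + 1
4 = 4×1 + 0
Back-substitute:
1 = 33 − 8·4
1 = −8·1258 + 305·33
1 = 305·3807 − 923·1258
1 = −923·31714 + 7689·3807
98949⁻¹ ≡ 7689 (mod 31714), so k ≡ 7689·17082 ≡ 15824 (mod 31714).
x = 63142 + 98949·15824 = 1565832118.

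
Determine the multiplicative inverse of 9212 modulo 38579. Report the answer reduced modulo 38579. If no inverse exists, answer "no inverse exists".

Extended Euclidean algorithm:
38579 = 4*9212 + 1731
9212 = 5*1731 + 557
1731 = 3*557 + 60
557 = 9*60 + 17
60 = 3*17 + 9
17 = 1*9 + 8
9 = 1*8 + 1
8 = 8*1 + 0
The gcd is 1. Working backward:
1 = 9 − 8
1 = −17 + 2·9
1 = 2·60 − 7·17
1 = −7·557 + 65·60
1 = 65·1731 − 202·557
1 = −202·9212 + 1075·1731
1 = 1075·38579 − 4502·9212
So 9212·(-4502) ≡ 1 (mod 38579), and -4502 ≡ 34077 (mod 38579).

34077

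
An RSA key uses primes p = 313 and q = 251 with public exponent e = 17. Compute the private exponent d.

φ(n) = (p−1)(q−1) = 312·250 = 78000.
Need d with 17·d ≡ 1 (mod 78000). Apply the extended Euclidean algorithm:
78000 = 4588×17 + 4
17 = 4×4 + 1
4 = 4×1 + 0
Back-substitute:
1 = 17 − 4·4
1 = −4·78000 + 18353·17
So 17·18353 ≡ 1 (mod 78000), hence d = 18353.

18353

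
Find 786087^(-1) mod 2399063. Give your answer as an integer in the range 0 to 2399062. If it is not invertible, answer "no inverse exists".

639072

gcd(2399063, 786087) by repeated division:
2399063 = 3*786087 + 40802
786087 = 19*40802 + 10849
40802 = 3*10849 + 8255
10849 = 1*8255 + 2594
8255 = 3*2594 + 473
2594 = 5*473 + 229
473 = 2*229 + 15
229 = 15*15 + 4
15 = 3*4 + 3
4 = 1*3 + 1
3 = 3*1 + 0
The gcd is 1. Working backward:
1 = 4 − 3
1 = −15 + 4·4
1 = 4·229 − 61·15
1 = −61·473 + 126·229
1 = 126·2594 − 691·473
1 = −691·8255 + 2199·2594
1 = 2199·10849 − 2890·8255
1 = −2890·40802 + 10869·10849
1 = 10869·786087 − 209401·40802
1 = −209401·2399063 + 639072·786087
So 786087·639072 ≡ 1 (mod 2399063).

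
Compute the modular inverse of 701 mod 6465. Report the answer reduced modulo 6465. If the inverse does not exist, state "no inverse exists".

Extended Euclidean algorithm:
6465 = 9·701 + 156
701 = 4·156 + 77
156 = 2·77 + 2
77 = 38·2 + 1
2 = 2·1 + 0
The gcd is 1. Working backward:
1 = 77 − 38·2
1 = −38·156 + 77·77
1 = 77·701 − 346·156
1 = −346·6465 + 3191·701
So 701·3191 ≡ 1 (mod 6465).

3191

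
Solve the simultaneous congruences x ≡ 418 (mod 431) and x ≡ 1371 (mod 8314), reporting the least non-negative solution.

Write x = 418 + 431·k. Then 431·k ≡ 1371 − 418 ≡ 953 (mod 8314).
Need 431⁻¹ mod 8314. Extended Euclid on (8314, 431):
8314 = 19·431 + 125
431 = 3·125 + 56
125 = 2·56 + 13
56 = 4·13 + 4
13 = 3·4 + 1
4 = 4·1 + 0
Back-substitute:
1 = 13 − 3·4
1 = −3·56 + 13·13
1 = 13·125 − 29·56
1 = −29·431 + 100·125
1 = 100·8314 − 1929·431
431⁻¹ ≡ 6385 (mod 8314), so k ≡ 6385·953 ≡ 7371 (mod 8314).
x = 418 + 431·7371 = 3177319.

3177319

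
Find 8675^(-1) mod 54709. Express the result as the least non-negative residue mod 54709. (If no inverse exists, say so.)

1646

gcd(54709, 8675) by repeated division:
54709 = 6·8675 + 2659
8675 = 3·2659 + 698
2659 = 3·698 + 565
698 = 1·565 + 133
565 = 4·133 + 33
133 = 4·33 + 1
33 = 33·1 + 0
gcd = 1, so the inverse exists. Back-substitute:
1 = 133 − 4·33
1 = −4·565 + 17·133
1 = 17·698 − 21·565
1 = −21·2659 + 80·698
1 = 80·8675 − 261·2659
1 = −261·54709 + 1646·8675
So 8675·1646 ≡ 1 (mod 54709).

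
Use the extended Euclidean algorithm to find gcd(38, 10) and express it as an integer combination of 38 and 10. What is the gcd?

2

Apply Euclid's algorithm to 38 and 10:
38 = 3×10 + 8
10 = 1×8 + 2
8 = 4×2 + 0
gcd(38, 10) = 2.
Working backward:
2 = 10 − 8
2 = −38 + 4·10
So 2 = (-1)·38 + (4)·10.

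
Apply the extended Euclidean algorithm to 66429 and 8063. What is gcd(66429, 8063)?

11

Euclidean algorithm:
66429 = 8·8063 + 1925
8063 = 4·1925 + 363
1925 = 5·363 + 110
363 = 3·110 + 33
110 = 3·33 + 11
33 = 3·11 + 0
gcd(66429, 8063) = 11.
Express as a combination:
11 = 110 − 3·33
11 = −3·363 + 10·110
11 = 10·1925 − 53·363
11 = −53·8063 + 222·1925
11 = 222·66429 − 1829·8063
So 11 = (222)·66429 + (-1829)·8063.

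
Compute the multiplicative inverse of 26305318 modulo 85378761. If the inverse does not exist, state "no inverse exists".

no inverse exists

Compute gcd(26305318, 85378761):
85378761 = 3*26305318 + 6462807
26305318 = 4*6462807 + 454090
6462807 = 14*454090 + 105547
454090 = 4*105547 + 31902
105547 = 3*31902 + 9841
31902 = 3*9841 + 2379
9841 = 4*2379 + 325
2379 = 7*325 + 104
325 = 3*104 + 13
104 = 8*13 + 0
Since gcd = 13 > 1, 26305318 is not a unit mod 85378761.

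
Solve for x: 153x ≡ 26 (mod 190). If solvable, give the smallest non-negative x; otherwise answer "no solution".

102

First find gcd(153, 190):
190 = 1·153 + 37
153 = 4·37 + 5
37 = 7·5 + 2
5 = 2·2 + 1
2 = 2·1 + 0
gcd = 1, so a unique solution mod 190 exists.
Back-substitute for the Bézout coefficients:
1 = 5 − 2·2
1 = −2·37 + 15·5
1 = 15·153 − 62·37
1 = −62·190 + 77·153
So 153·(77) ≡ 1 (mod 190), giving 153⁻¹ ≡ 77.
x ≡ 153⁻¹·26 ≡ 77·26 ≡ 102 (mod 190).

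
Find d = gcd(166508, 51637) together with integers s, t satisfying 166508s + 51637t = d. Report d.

Apply Euclid's algorithm to 166508 and 51637:
166508 = 3*51637 + 11597
51637 = 4*11597 + 5249
11597 = 2*5249 + 1099
5249 = 4*1099 + 853
1099 = 1*853 + 246
853 = 3*246 + 115
246 = 2*115 + 16
115 = 7*16 + 3
16 = 5*3 + 1
3 = 3*1 + 0
gcd(166508, 51637) = 1.
Back-substituting:
1 = 16 − 5·3
1 = −5·115 + 36·16
1 = 36·246 − 77·115
1 = −77·853 + 267·246
1 = 267·1099 − 344·853
1 = −344·5249 + 1643·1099
1 = 1643·11597 − 3630·5249
1 = −3630·51637 + 16163·11597
1 = 16163·166508 − 52119·51637
So 1 = (16163)·166508 + (-52119)·51637.

1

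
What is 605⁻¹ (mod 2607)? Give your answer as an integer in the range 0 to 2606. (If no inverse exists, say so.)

no inverse exists

Euclidean algorithm on 2607, 605:
2607 = 4·605 + 187
605 = 3·187 + 44
187 = 4·44 + 11
44 = 4·11 + 0
Since gcd = 11 > 1, 605 is not a unit mod 2607.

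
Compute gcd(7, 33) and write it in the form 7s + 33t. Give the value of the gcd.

1

Repeated division:
33 = 4*7 + 5
7 = 1*5 + 2
5 = 2*2 + 1
2 = 2*1 + 0
gcd(7, 33) = 1.
Back-substituting:
1 = 5 − 2·2
1 = −2·7 + 3·5
1 = 3·33 − 14·7
So 1 = (3)·33 + (-14)·7.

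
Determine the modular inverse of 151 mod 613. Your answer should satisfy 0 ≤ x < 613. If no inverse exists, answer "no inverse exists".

272

Extended Euclidean algorithm:
613 = 4*151 + 9
151 = 16*9 + 7
9 = 1*7 + 2
7 = 3*2 + 1
2 = 2*1 + 0
gcd = 1, so the inverse exists. Back-substitute:
1 = 7 − 3·2
1 = −3·9 + 4·7
1 = 4·151 − 67·9
1 = −67·613 + 272·151
So 151·272 ≡ 1 (mod 613).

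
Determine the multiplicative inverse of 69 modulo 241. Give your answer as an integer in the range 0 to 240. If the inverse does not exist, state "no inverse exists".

7

Run Euclid on (241, 69):
241 = 3×69 + 34
69 = 2×34 + 1
34 = 34×1 + 0
Since gcd(69, 241) = 1, back-substitute to write 1 as a combination:
1 = 69 − 2·34
1 = −2·241 + 7·69
So 69·7 ≡ 1 (mod 241).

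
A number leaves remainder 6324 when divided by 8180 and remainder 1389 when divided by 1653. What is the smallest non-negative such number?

3662784

Write x = 6324 + 8180·k. Then 8180·k ≡ 1389 − 6324 ≡ 24 (mod 1653).
Need 8180⁻¹ mod 1653. Extended Euclid on (1653, 1568):
1653 = 1*1568 + 85
1568 = 18*85 + 38
85 = 2*38 + 9
38 = 4*9 + 2
9 = 4*2 + 1
2 = 2*1 + 0
Back-substitute:
1 = 9 − 4·2
1 = −4·38 + 17·9
1 = 17·85 − 38·38
1 = −38·1568 + 701·85
1 = 701·1653 − 739·1568
8180⁻¹ ≡ 914 (mod 1653), so k ≡ 914·24 ≡ 447 (mod 1653).
x = 6324 + 8180·447 = 3662784.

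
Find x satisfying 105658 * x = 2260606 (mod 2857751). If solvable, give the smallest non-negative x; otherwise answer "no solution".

811545

First find gcd(105658, 2857751):
2857751 = 27×105658 + 4985
105658 = 21×4985 + 973
4985 = 5×973 + 120
973 = 8×120 + 13
120 = 9×13 + 3
13 = 4×3 + 1
3 = 3×1 + 0
gcd = 1, so a unique solution mod 2857751 exists.
Back-substitute for the Bézout coefficients:
1 = 13 − 4·3
1 = −4·120 + 37·13
1 = 37·973 − 300·120
1 = −300·4985 + 1537·973
1 = 1537·105658 − 32577·4985
1 = −32577·2857751 + 881116·105658
So 105658·(881116) ≡ 1 (mod 2857751), giving 105658⁻¹ ≡ 881116.
x ≡ 105658⁻¹·2260606 ≡ 881116·2260606 ≡ 811545 (mod 2857751).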